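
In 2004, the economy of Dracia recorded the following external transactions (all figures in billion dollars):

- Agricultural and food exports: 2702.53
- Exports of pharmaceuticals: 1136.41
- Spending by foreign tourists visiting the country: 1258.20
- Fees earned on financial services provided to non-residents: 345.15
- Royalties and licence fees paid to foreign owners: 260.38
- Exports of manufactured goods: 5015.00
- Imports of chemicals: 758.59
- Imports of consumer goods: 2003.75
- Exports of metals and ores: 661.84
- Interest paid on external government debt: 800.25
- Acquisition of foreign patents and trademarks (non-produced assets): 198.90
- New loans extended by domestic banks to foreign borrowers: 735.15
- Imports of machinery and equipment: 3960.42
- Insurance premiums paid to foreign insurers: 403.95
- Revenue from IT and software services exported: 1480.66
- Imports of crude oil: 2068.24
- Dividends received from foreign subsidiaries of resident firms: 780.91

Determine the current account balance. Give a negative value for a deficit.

3125.12

Goods: -3960.42 + 2702.53 - 2003.75 + 5015.00 - 758.59 + 1136.41 - 2068.24 + 661.84 = 724.78
Services: -260.38 + 1480.66 + 345.15 + 1258.20 - 403.95 = 2419.68
Primary income: 780.91 - 800.25 = -19.34
Current account = 724.78 + 2419.68 + (-19.34) = 3125.12
(Excluded from the current account — capital account: acquisition of foreign patents and trademarks (non-produced assets) 198.90; financial account: new loans extended by domestic banks to foreign borrowers 735.15.)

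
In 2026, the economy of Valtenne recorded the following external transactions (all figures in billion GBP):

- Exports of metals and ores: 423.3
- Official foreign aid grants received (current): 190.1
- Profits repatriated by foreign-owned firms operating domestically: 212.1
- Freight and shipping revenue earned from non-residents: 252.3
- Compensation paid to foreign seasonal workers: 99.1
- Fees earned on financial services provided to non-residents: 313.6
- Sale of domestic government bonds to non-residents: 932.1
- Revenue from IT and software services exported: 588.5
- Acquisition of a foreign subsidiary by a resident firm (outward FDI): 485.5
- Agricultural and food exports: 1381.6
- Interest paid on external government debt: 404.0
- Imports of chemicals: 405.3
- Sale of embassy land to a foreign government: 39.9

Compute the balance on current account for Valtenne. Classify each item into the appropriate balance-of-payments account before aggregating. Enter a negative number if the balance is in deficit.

Goods: 423.3 + 1381.6 - 405.3 = 1399.6
Services: 588.5 + 313.6 + 252.3 = 1154.4
Primary income: -99.1 - 212.1 - 404.0 = -715.2
Secondary income: 190.1
Current account = 1399.6 + 1154.4 + (-715.2) + 190.1 = 2028.9
(Excluded from the current account — financial account: sale of domestic government bonds to non-residents 932.1, acquisition of a foreign subsidiary by a resident firm (outward FDI) 485.5; capital account: sale of embassy land to a foreign government 39.9.)

2028.9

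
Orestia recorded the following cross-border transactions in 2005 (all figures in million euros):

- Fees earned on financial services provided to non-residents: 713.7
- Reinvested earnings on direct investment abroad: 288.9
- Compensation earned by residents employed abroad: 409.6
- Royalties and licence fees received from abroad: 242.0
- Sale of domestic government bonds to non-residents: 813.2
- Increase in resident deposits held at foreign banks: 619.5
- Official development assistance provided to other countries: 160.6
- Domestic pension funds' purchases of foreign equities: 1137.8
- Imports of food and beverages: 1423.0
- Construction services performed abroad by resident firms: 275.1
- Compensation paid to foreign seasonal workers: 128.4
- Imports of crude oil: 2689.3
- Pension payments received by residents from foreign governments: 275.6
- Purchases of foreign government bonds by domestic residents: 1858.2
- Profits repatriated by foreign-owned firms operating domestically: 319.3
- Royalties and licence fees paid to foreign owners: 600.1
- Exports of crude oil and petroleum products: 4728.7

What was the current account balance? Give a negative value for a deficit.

Goods: 4728.7 - 2689.3 - 1423.0 = 616.4
Services: 713.7 + 242.0 - 600.1 + 275.1 = 630.7
Primary income: 409.6 + 288.9 - 319.3 - 128.4 = 250.8
Secondary income: -160.6 + 275.6 = 115.0
Current account = 616.4 + 630.7 + 250.8 + 115.0 = 1612.9
(Excluded from the current account — financial account: sale of domestic government bonds to non-residents 813.2, increase in resident deposits held at foreign banks 619.5, domestic pension funds' purchases of foreign equities 1137.8, purchases of foreign government bonds by domestic residents 1858.2.)

1612.9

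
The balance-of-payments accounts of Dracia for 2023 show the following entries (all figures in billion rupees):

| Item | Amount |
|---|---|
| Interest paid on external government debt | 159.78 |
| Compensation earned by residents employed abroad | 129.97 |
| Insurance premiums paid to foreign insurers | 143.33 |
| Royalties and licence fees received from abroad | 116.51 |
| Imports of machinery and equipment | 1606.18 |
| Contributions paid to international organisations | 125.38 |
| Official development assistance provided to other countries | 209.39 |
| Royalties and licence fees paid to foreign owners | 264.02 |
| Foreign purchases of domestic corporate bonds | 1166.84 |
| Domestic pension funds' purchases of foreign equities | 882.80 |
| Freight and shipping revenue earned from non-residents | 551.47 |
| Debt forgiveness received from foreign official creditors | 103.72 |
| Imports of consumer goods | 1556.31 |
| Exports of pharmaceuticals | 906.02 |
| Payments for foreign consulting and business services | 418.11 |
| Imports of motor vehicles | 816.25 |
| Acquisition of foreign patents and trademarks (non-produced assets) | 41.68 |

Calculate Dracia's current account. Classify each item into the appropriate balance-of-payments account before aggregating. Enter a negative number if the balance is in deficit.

-3594.78

Goods: -1606.18 + 906.02 - 1556.31 - 816.25 = -3072.72
Services: -264.02 - 418.11 + 551.47 - 143.33 + 116.51 = -157.48
Primary income: 129.97 - 159.78 = -29.81
Secondary income: -125.38 - 209.39 = -334.77
Current account = (-3072.72) + (-157.48) + (-29.81) + (-334.77) = -3594.78
(Excluded from the current account — financial account: foreign purchases of domestic corporate bonds 1166.84, domestic pension funds' purchases of foreign equities 882.80; capital account: debt forgiveness received from foreign official creditors 103.72, acquisition of foreign patents and trademarks (non-produced assets) 41.68.)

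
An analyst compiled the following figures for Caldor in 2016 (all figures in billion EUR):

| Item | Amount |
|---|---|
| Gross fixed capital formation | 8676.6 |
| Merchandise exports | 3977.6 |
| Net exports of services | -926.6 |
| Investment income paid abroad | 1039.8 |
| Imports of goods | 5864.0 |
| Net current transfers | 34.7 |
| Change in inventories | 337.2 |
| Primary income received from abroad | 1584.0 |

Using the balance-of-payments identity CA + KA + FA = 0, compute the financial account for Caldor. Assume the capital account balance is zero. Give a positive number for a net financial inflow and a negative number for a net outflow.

2234.1

Goods balance = 3977.6 - 5864.0 = -1886.4
Services balance = -926.6
Trade balance (goods + services) = -1886.4 + (-926.6) = -2813.0
Net primary income = 1584.0 - 1039.8 = 544.2
Net secondary income = 34.7
Current account = -2813.0 + 544.2 + 34.7 = -2234.1
Financial account = -(-2234.1) = 2234.1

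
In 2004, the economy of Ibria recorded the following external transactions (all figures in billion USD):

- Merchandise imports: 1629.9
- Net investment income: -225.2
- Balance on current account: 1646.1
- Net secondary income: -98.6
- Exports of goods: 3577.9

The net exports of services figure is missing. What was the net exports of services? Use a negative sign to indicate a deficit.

21.9

Current account = goods balance + services balance + net primary income + net secondary income
Sum of the known components = 1624.2
Net exports of services = CA - (known components) = 1646.1 - 1624.2 = 21.9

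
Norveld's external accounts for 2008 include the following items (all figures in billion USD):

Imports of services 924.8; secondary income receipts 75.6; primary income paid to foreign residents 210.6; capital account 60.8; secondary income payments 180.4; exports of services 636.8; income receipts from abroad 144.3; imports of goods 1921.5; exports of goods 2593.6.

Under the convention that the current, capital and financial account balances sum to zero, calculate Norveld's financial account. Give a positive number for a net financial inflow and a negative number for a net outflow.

Goods balance = 2593.6 - 1921.5 = 672.1
Services balance = 636.8 - 924.8 = -288.0
Trade balance (goods + services) = 672.1 + (-288.0) = 384.1
Net primary income = 144.3 - 210.6 = -66.3
Net secondary income = 75.6 - 180.4 = -104.8
Current account = 384.1 + (-66.3) + (-104.8) = 213.0
Financial account = -(213.0 + 60.8) = -273.8

-273.8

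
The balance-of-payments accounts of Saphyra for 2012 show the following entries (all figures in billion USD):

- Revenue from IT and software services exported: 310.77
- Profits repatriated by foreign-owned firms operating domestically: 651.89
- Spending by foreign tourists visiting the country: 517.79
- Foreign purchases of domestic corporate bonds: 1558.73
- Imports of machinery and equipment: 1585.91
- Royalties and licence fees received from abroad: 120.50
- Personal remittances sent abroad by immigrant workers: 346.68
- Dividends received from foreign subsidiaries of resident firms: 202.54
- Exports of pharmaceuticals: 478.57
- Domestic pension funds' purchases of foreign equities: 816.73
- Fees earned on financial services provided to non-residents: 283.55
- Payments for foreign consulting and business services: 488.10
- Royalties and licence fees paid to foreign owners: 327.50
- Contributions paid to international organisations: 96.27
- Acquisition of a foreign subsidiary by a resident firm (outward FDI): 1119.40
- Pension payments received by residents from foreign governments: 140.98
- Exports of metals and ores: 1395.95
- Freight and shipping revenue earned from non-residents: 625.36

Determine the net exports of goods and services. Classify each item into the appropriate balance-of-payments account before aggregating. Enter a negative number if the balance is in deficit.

1330.98

Goods: 478.57 - 1585.91 + 1395.95 = 288.61
Services: -488.10 + 517.79 + 310.77 + 283.55 - 327.50 + 625.36 + 120.50 = 1042.37
Trade balance = 288.61 + 1042.37 = 1330.98
(Excluded from the trade balance — primary income: profits repatriated by foreign-owned firms operating domestically 651.89, dividends received from foreign subsidiaries of resident firms 202.54; financial account: foreign purchases of domestic corporate bonds 1558.73, domestic pension funds' purchases of foreign equities 816.73, acquisition of a foreign subsidiary by a resident firm (outward FDI) 1119.40; secondary income: personal remittances sent abroad by immigrant workers 346.68, contributions paid to international organisations 96.27, pension payments received by residents from foreign governments 140.98.)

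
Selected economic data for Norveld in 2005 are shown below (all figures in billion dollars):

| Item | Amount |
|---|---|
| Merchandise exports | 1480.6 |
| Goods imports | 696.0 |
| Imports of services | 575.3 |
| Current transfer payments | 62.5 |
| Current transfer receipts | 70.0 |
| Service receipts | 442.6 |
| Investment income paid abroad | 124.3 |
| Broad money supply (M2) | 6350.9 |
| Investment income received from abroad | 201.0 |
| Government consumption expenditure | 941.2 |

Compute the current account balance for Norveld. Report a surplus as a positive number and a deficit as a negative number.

736.1

Goods balance = 1480.6 - 696.0 = 784.6
Services balance = 442.6 - 575.3 = -132.7
Trade balance (goods + services) = 784.6 + (-132.7) = 651.9
Net primary income = 201.0 - 124.3 = 76.7
Net secondary income = 70.0 - 62.5 = 7.5
Current account = 651.9 + 76.7 + 7.5 = 736.1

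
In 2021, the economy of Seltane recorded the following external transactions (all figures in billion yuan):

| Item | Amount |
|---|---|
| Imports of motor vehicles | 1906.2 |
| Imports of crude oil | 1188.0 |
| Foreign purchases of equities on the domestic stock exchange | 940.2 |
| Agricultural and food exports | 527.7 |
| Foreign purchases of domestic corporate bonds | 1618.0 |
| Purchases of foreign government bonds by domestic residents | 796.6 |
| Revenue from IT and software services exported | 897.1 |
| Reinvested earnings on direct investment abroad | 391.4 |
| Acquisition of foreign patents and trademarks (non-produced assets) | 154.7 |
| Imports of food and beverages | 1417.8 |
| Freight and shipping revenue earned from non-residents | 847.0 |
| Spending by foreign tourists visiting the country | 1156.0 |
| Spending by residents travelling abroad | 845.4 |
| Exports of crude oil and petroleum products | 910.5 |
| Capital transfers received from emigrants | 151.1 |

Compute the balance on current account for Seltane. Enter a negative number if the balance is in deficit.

-627.7

Goods: -1417.8 - 1906.2 - 1188.0 + 527.7 + 910.5 = -3073.8
Services: -845.4 + 897.1 + 1156.0 + 847.0 = 2054.7
Primary income: 391.4
Current account = (-3073.8) + 2054.7 + 391.4 = -627.7
(Excluded from the current account — financial account: foreign purchases of equities on the domestic stock exchange 940.2, foreign purchases of domestic corporate bonds 1618.0, purchases of foreign government bonds by domestic residents 796.6; capital account: acquisition of foreign patents and trademarks (non-produced assets) 154.7, capital transfers received from emigrants 151.1.)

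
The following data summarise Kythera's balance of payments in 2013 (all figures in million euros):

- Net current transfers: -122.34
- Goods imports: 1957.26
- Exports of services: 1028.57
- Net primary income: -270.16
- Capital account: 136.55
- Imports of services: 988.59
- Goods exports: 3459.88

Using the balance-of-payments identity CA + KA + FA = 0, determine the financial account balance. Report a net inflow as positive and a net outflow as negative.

Goods balance = 3459.88 - 1957.26 = 1502.62
Services balance = 1028.57 - 988.59 = 39.98
Trade balance (goods + services) = 1502.62 + 39.98 = 1542.60
Net primary income = -270.16
Net secondary income = -122.34
Current account = 1542.60 + (-270.16) + (-122.34) = 1150.10
Financial account = -(1150.10 + 136.55) = -1286.65

-1286.65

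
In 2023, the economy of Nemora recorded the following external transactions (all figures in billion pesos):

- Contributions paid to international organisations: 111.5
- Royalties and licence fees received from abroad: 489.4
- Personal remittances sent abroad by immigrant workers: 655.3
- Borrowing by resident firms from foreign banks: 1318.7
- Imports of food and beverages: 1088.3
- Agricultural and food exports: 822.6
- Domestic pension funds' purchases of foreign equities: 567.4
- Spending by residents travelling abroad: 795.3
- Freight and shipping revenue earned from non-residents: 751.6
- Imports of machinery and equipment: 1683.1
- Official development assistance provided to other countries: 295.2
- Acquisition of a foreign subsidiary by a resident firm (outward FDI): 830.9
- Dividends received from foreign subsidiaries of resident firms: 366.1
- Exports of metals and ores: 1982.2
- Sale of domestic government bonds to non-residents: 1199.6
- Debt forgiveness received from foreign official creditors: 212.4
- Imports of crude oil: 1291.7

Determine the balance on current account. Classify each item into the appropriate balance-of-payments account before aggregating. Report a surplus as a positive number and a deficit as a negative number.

Goods: -1683.1 - 1291.7 + 822.6 - 1088.3 + 1982.2 = -1258.3
Services: 751.6 - 795.3 + 489.4 = 445.7
Primary income: 366.1
Secondary income: -295.2 - 111.5 - 655.3 = -1062.0
Current account = (-1258.3) + 445.7 + 366.1 + (-1062.0) = -1508.5
(Excluded from the current account — financial account: borrowing by resident firms from foreign banks 1318.7, domestic pension funds' purchases of foreign equities 567.4, acquisition of a foreign subsidiary by a resident firm (outward FDI) 830.9, sale of domestic government bonds to non-residents 1199.6; capital account: debt forgiveness received from foreign official creditors 212.4.)

-1508.5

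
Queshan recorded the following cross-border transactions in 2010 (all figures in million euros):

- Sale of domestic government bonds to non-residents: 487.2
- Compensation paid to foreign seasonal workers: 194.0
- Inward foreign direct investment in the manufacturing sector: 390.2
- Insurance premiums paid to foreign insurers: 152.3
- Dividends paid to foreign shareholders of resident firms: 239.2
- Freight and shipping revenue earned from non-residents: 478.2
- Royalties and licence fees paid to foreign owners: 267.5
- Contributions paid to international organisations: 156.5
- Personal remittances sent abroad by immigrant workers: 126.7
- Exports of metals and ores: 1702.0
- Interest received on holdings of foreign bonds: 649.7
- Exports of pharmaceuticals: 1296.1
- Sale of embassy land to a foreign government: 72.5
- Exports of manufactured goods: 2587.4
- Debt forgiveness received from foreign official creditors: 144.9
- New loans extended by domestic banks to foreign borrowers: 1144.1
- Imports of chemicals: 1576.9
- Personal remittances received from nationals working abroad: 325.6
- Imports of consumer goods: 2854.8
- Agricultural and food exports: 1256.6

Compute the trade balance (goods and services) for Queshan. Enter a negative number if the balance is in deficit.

2468.8

Goods: -1576.9 + 2587.4 + 1702.0 + 1256.6 + 1296.1 - 2854.8 = 2410.4
Services: -267.5 - 152.3 + 478.2 = 58.4
Trade balance = 2410.4 + 58.4 = 2468.8
(Excluded from the trade balance — financial account: sale of domestic government bonds to non-residents 487.2, inward foreign direct investment in the manufacturing sector 390.2, new loans extended by domestic banks to foreign borrowers 1144.1; primary income: compensation paid to foreign seasonal workers 194.0, dividends paid to foreign shareholders of resident firms 239.2, interest received on holdings of foreign bonds 649.7; secondary income: contributions paid to international organisations 156.5, personal remittances sent abroad by immigrant workers 126.7, personal remittances received from nationals working abroad 325.6; capital account: sale of embassy land to a foreign government 72.5, debt forgiveness received from foreign official creditors 144.9.)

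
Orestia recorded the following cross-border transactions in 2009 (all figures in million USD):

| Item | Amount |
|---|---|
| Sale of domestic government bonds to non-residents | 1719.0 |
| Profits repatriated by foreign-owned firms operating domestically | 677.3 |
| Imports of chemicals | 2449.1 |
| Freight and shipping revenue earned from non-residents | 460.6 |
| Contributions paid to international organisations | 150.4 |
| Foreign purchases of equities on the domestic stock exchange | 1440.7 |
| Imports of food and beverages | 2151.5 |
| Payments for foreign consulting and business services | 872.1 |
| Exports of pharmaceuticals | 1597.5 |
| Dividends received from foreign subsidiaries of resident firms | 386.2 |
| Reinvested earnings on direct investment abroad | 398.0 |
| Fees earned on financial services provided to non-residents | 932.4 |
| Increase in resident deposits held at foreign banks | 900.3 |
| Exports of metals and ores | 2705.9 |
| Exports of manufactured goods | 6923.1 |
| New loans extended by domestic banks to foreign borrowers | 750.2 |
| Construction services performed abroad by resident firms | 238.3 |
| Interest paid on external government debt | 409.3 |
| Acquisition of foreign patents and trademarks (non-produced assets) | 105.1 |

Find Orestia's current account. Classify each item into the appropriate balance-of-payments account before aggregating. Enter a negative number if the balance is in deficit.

6932.3

Goods: -2151.5 + 6923.1 - 2449.1 + 1597.5 + 2705.9 = 6625.9
Services: 238.3 - 872.1 + 460.6 + 932.4 = 759.2
Primary income: -409.3 + 398.0 + 386.2 - 677.3 = -302.4
Secondary income: -150.4
Current account = 6625.9 + 759.2 + (-302.4) + (-150.4) = 6932.3
(Excluded from the current account — financial account: sale of domestic government bonds to non-residents 1719.0, foreign purchases of equities on the domestic stock exchange 1440.7, increase in resident deposits held at foreign banks 900.3, new loans extended by domestic banks to foreign borrowers 750.2; capital account: acquisition of foreign patents and trademarks (non-produced assets) 105.1.)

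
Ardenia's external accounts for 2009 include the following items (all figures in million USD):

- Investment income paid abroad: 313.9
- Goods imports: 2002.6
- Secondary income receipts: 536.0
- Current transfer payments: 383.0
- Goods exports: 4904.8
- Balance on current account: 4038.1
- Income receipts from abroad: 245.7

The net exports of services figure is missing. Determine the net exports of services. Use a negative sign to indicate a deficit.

1051.1

Current account = goods balance + services balance + net primary income + net secondary income
Sum of the known components = 2987.0
Net exports of services = CA - (known components) = 4038.1 - 2987.0 = 1051.1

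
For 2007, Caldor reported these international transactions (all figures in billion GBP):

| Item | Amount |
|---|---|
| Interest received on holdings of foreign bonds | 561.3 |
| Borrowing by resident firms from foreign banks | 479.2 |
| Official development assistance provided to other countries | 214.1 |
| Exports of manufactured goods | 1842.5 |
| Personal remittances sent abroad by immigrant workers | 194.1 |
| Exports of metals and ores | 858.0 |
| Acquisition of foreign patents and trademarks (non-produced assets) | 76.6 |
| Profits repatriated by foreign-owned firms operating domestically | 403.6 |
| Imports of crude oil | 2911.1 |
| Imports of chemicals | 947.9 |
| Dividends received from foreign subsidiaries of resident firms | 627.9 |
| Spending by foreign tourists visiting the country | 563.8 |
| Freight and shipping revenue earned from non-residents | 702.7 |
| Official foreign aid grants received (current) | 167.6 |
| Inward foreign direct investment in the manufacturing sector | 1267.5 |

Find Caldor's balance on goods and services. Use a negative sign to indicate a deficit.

108.0

Goods: 858.0 + 1842.5 - 947.9 - 2911.1 = -1158.5
Services: 702.7 + 563.8 = 1266.5
Trade balance = -1158.5 + 1266.5 = 108.0
(Excluded from the trade balance — primary income: interest received on holdings of foreign bonds 561.3, profits repatriated by foreign-owned firms operating domestically 403.6, dividends received from foreign subsidiaries of resident firms 627.9; financial account: borrowing by resident firms from foreign banks 479.2, inward foreign direct investment in the manufacturing sector 1267.5; secondary income: official development assistance provided to other countries 214.1, personal remittances sent abroad by immigrant workers 194.1, official foreign aid grants received (current) 167.6; capital account: acquisition of foreign patents and trademarks (non-produced assets) 76.6.)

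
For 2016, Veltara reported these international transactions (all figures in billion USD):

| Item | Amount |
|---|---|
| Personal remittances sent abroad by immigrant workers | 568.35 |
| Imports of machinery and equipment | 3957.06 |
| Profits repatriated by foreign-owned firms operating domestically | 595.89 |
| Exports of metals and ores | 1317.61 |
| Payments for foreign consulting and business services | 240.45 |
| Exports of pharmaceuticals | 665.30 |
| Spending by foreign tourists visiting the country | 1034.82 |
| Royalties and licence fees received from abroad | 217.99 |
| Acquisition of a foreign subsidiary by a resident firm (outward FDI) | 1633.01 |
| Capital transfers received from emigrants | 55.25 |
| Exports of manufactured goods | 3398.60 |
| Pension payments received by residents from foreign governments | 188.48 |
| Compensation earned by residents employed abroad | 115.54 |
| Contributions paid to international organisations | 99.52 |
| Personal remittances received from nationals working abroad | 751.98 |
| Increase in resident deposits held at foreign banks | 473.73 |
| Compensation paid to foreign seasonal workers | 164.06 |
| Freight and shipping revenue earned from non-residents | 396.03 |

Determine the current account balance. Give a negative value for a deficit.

Goods: 665.30 + 3398.60 - 3957.06 + 1317.61 = 1424.45
Services: 1034.82 + 396.03 + 217.99 - 240.45 = 1408.39
Primary income: 115.54 - 164.06 - 595.89 = -644.41
Secondary income: -568.35 + 751.98 + 188.48 - 99.52 = 272.59
Current account = 1424.45 + 1408.39 + (-644.41) + 272.59 = 2461.02
(Excluded from the current account — financial account: acquisition of a foreign subsidiary by a resident firm (outward FDI) 1633.01, increase in resident deposits held at foreign banks 473.73; capital account: capital transfers received from emigrants 55.25.)

2461.02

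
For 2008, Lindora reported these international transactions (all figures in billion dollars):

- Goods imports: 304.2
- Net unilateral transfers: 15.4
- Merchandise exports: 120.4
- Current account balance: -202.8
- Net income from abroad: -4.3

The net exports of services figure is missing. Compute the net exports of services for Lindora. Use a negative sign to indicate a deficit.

Current account = goods balance + services balance + net primary income + net secondary income
Sum of the known components = -172.7
Net exports of services = CA - (known components) = -202.8 - (-172.7) = -30.1

-30.1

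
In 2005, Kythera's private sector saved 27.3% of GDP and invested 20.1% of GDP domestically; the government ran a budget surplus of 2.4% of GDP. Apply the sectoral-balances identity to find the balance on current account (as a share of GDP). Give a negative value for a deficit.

9.6

By the sectoral-balances identity, CA = (S_private - I) + (T - G).
Private balance = 27.3 - 20.1 = 7.2
Government balance (T - G) = 2.4
CA = 7.2 + 2.4 = 9.6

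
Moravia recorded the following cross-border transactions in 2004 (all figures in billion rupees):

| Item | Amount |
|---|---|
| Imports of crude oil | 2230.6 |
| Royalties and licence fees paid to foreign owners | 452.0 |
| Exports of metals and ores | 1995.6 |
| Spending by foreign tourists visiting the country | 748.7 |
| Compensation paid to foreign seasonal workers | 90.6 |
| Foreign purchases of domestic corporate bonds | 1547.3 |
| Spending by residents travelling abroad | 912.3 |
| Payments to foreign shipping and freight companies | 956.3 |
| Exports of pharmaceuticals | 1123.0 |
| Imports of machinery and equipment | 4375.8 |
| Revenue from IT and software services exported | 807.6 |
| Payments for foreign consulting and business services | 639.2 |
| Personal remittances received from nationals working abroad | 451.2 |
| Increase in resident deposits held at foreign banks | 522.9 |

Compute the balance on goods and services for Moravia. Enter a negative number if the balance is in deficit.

Goods: 1995.6 + 1123.0 - 4375.8 - 2230.6 = -3487.8
Services: 807.6 - 912.3 - 639.2 + 748.7 - 956.3 - 452.0 = -1403.5
Trade balance = -3487.8 + (-1403.5) = -4891.3
(Excluded from the trade balance — primary income: compensation paid to foreign seasonal workers 90.6; financial account: foreign purchases of domestic corporate bonds 1547.3, increase in resident deposits held at foreign banks 522.9; secondary income: personal remittances received from nationals working abroad 451.2.)

-4891.3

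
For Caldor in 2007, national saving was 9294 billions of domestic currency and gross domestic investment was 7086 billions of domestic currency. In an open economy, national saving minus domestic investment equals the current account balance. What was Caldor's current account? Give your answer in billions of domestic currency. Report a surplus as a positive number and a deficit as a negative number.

2208

CA = S - I = 9294 - 7086 = 2208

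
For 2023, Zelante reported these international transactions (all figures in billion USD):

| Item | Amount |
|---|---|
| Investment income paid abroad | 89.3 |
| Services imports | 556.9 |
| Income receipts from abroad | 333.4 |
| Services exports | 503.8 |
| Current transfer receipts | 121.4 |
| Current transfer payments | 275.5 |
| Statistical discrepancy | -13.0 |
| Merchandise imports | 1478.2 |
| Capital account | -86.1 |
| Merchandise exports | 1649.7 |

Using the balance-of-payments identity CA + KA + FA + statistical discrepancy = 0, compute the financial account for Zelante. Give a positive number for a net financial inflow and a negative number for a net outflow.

Goods balance = 1649.7 - 1478.2 = 171.5
Services balance = 503.8 - 556.9 = -53.1
Trade balance (goods + services) = 171.5 + (-53.1) = 118.4
Net primary income = 333.4 - 89.3 = 244.1
Net secondary income = 121.4 - 275.5 = -154.1
Current account = 118.4 + 244.1 + (-154.1) = 208.4
Financial account = -(208.4 + (-86.1) + (-13.0)) = -109.3

-109.3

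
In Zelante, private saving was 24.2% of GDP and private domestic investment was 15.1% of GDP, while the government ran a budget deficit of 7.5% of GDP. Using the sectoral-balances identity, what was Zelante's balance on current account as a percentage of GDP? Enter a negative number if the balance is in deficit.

1.6

By the sectoral-balances identity, CA = (S_private - I) + (T - G).
Private balance = 24.2 - 15.1 = 9.1
Government balance (T - G) = -7.5
CA = 9.1 + (-7.5) = 1.6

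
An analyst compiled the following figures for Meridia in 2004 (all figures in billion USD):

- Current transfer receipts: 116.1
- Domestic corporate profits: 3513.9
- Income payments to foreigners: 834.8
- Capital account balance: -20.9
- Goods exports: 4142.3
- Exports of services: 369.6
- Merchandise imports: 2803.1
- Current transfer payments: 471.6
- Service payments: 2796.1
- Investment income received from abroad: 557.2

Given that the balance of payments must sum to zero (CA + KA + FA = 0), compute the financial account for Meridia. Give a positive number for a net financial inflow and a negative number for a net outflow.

1741.3

Goods balance = 4142.3 - 2803.1 = 1339.2
Services balance = 369.6 - 2796.1 = -2426.5
Trade balance (goods + services) = 1339.2 + (-2426.5) = -1087.3
Net primary income = 557.2 - 834.8 = -277.6
Net secondary income = 116.1 - 471.6 = -355.5
Current account = -1087.3 + (-277.6) + (-355.5) = -1720.4
Financial account = -(-1720.4 + (-20.9)) = 1741.3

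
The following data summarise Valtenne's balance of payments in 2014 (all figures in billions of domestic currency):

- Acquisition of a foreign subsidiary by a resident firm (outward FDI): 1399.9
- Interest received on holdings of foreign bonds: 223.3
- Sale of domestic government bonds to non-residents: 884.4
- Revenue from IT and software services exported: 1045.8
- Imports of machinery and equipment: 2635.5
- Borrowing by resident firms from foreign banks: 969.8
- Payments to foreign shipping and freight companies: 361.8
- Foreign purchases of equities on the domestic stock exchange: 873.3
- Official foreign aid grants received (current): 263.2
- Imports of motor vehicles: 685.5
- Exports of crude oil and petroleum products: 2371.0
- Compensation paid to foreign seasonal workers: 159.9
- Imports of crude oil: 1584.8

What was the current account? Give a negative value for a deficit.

Goods: -1584.8 - 685.5 - 2635.5 + 2371.0 = -2534.8
Services: 1045.8 - 361.8 = 684.0
Primary income: 223.3 - 159.9 = 63.4
Secondary income: 263.2
Current account = (-2534.8) + 684.0 + 63.4 + 263.2 = -1524.2
(Excluded from the current account — financial account: acquisition of a foreign subsidiary by a resident firm (outward FDI) 1399.9, sale of domestic government bonds to non-residents 884.4, borrowing by resident firms from foreign banks 969.8, foreign purchases of equities on the domestic stock exchange 873.3.)

-1524.2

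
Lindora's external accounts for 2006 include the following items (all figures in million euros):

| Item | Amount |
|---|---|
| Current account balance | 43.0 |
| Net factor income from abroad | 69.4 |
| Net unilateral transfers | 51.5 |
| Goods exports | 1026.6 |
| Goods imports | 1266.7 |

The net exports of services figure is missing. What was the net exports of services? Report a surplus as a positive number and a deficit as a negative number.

162.2

Current account = goods balance + services balance + net primary income + net secondary income
Sum of the known components = -119.2
Net exports of services = CA - (known components) = 43.0 - (-119.2) = 162.2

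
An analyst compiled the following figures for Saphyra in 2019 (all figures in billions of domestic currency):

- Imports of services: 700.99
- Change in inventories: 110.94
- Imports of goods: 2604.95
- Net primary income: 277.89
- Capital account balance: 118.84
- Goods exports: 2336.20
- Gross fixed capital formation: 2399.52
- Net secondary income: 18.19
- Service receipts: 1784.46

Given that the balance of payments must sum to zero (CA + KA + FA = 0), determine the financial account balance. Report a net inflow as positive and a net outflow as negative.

Goods balance = 2336.20 - 2604.95 = -268.75
Services balance = 1784.46 - 700.99 = 1083.47
Trade balance (goods + services) = -268.75 + 1083.47 = 814.72
Net primary income = 277.89
Net secondary income = 18.19
Current account = 814.72 + 277.89 + 18.19 = 1110.80
Financial account = -(1110.80 + 118.84) = -1229.64

-1229.64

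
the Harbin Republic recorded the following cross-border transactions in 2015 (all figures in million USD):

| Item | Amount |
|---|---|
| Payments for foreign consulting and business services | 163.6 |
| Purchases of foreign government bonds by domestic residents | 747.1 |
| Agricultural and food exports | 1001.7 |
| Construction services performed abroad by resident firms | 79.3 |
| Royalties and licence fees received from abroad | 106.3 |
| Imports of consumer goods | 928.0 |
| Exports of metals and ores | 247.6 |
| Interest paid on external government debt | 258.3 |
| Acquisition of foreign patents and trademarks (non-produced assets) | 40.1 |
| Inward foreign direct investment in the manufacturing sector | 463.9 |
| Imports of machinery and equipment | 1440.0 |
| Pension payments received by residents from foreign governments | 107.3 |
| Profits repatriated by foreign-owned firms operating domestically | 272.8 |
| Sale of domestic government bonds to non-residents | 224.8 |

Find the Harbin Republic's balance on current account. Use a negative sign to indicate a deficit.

Goods: -928.0 + 247.6 - 1440.0 + 1001.7 = -1118.7
Services: 79.3 + 106.3 - 163.6 = 22.0
Primary income: -258.3 - 272.8 = -531.1
Secondary income: 107.3
Current account = (-1118.7) + 22.0 + (-531.1) + 107.3 = -1520.5
(Excluded from the current account — financial account: purchases of foreign government bonds by domestic residents 747.1, inward foreign direct investment in the manufacturing sector 463.9, sale of domestic government bonds to non-residents 224.8; capital account: acquisition of foreign patents and trademarks (non-produced assets) 40.1.)

-1520.5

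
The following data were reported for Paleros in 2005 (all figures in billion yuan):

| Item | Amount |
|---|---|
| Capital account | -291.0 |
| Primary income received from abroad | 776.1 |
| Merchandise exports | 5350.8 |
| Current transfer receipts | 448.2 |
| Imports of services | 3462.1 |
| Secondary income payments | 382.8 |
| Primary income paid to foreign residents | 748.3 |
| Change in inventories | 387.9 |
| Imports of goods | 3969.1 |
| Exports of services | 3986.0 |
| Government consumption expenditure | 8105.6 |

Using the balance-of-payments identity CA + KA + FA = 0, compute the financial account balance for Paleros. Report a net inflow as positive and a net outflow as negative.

Goods balance = 5350.8 - 3969.1 = 1381.7
Services balance = 3986.0 - 3462.1 = 523.9
Trade balance (goods + services) = 1381.7 + 523.9 = 1905.6
Net primary income = 776.1 - 748.3 = 27.8
Net secondary income = 448.2 - 382.8 = 65.4
Current account = 1905.6 + 27.8 + 65.4 = 1998.8
Financial account = -(1998.8 + (-291.0)) = -1707.8

-1707.8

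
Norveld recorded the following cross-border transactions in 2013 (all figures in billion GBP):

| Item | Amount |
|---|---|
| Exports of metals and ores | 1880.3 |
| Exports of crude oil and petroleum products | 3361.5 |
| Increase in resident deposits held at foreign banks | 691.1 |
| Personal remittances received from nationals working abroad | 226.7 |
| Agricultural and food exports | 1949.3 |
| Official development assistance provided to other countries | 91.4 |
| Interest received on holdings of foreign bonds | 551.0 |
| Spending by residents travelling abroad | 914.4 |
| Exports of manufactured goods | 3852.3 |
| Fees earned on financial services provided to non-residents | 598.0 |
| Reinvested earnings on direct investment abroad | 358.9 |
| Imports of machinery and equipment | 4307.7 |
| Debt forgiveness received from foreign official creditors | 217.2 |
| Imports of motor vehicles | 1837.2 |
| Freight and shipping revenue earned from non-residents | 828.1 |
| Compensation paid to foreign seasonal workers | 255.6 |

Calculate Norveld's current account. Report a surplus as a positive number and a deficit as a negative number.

6199.8

Goods: 1880.3 + 1949.3 - 4307.7 + 3361.5 - 1837.2 + 3852.3 = 4898.5
Services: 598.0 + 828.1 - 914.4 = 511.7
Primary income: -255.6 + 358.9 + 551.0 = 654.3
Secondary income: 226.7 - 91.4 = 135.3
Current account = 4898.5 + 511.7 + 654.3 + 135.3 = 6199.8
(Excluded from the current account — financial account: increase in resident deposits held at foreign banks 691.1; capital account: debt forgiveness received from foreign official creditors 217.2.)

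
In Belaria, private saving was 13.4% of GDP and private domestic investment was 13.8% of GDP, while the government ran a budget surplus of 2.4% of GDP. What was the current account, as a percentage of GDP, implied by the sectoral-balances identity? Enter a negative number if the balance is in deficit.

2.0

By the sectoral-balances identity, CA = (S_private - I) + (T - G).
Private balance = 13.4 - 13.8 = -0.4
Government balance (T - G) = 2.4
CA = -0.4 + 2.4 = 2.0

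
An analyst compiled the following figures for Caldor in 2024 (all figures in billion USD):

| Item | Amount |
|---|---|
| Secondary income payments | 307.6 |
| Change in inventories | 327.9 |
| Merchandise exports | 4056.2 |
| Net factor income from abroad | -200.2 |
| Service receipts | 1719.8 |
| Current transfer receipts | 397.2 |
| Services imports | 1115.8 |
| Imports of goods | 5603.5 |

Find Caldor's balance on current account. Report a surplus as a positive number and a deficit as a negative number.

Goods balance = 4056.2 - 5603.5 = -1547.3
Services balance = 1719.8 - 1115.8 = 604.0
Trade balance (goods + services) = -1547.3 + 604.0 = -943.3
Net primary income = -200.2
Net secondary income = 397.2 - 307.6 = 89.6
Current account = -943.3 + (-200.2) + 89.6 = -1053.9

-1053.9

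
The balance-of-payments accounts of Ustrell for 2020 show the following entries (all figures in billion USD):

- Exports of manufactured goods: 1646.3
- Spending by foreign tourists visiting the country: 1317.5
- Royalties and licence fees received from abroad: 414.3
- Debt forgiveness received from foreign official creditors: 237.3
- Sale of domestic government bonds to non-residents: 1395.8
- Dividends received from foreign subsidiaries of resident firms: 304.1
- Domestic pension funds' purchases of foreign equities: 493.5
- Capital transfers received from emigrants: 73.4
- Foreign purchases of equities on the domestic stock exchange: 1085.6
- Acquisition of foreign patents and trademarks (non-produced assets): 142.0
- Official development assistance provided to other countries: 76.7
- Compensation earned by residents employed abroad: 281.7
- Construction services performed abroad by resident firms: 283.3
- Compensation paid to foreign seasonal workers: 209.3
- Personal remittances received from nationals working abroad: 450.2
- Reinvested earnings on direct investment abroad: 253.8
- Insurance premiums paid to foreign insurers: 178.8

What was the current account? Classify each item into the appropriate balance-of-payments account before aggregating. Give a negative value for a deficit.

4486.4

Goods: 1646.3
Services: -178.8 + 414.3 + 283.3 + 1317.5 = 1836.3
Primary income: 281.7 + 304.1 - 209.3 + 253.8 = 630.3
Secondary income: 450.2 - 76.7 = 373.5
Current account = 1646.3 + 1836.3 + 630.3 + 373.5 = 4486.4
(Excluded from the current account — capital account: debt forgiveness received from foreign official creditors 237.3, capital transfers received from emigrants 73.4, acquisition of foreign patents and trademarks (non-produced assets) 142.0; financial account: sale of domestic government bonds to non-residents 1395.8, domestic pension funds' purchases of foreign equities 493.5, foreign purchases of equities on the domestic stock exchange 1085.6.)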